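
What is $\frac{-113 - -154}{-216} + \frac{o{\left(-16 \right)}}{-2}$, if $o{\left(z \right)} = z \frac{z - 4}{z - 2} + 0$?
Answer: $\frac{1879}{216} \approx 8.6991$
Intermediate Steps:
$o{\left(z \right)} = \frac{z \left(-4 + z\right)}{-2 + z}$ ($o{\left(z \right)} = z \frac{-4 + z}{-2 + z} + 0 = \frac{z \left(-4 + z\right)}{-2 + z} + 0 = \frac{z \left(-4 + z\right)}{-2 + z}$)
$\frac{-113 - -154}{-216} + \frac{o{\left(-16 \right)}}{-2} = \frac{-113 - -154}{-216} + \frac{\left(-16\right) \frac{1}{-2 - 16} \left(-4 - 16\right)}{-2} = \left(-113 + 154\right) \left(- \frac{1}{216}\right) + \left(-16\right) \frac{1}{-18} \left(-20\right) \left(- \frac{1}{2}\right) = 41 \left(- \frac{1}{216}\right) + \left(-16\right) \left(- \frac{1}{18}\right) \left(-20\right) \left(- \frac{1}{2}\right) = - \frac{41}{216} - - \frac{80}{9} = - \frac{41}{216} + \frac{80}{9} = \frac{1879}{216}$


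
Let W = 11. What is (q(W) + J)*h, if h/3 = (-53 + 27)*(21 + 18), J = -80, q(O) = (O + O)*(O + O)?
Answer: -1228968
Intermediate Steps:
q(O) = 4*O² (q(O) = (2*O)*(2*O) = 4*O²)
h = -3042 (h = 3*((-53 + 27)*(21 + 18)) = 3*(-26*39) = 3*(-1014) = -3042)
(q(W) + J)*h = (4*11² - 80)*(-3042) = (4*121 - 80)*(-3042) = (484 - 80)*(-3042) = 404*(-3042) = -1228968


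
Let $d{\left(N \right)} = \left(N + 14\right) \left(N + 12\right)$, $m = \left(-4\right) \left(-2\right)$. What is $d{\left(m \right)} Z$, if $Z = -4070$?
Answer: $-1790800$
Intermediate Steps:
$m = 8$
$d{\left(N \right)} = \left(12 + N\right) \left(14 + N\right)$ ($d{\left(N \right)} = \left(14 + N\right) \left(12 + N\right) = \left(12 + N\right) \left(14 + N\right)$)
$d{\left(m \right)} Z = \left(168 + 8^{2} + 26 \cdot 8\right) \left(-4070\right) = \left(168 + 64 + 208\right) \left(-4070\right) = 440 \left(-4070\right) = -1790800$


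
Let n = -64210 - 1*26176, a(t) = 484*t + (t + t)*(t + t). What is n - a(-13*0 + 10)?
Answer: -95626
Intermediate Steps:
a(t) = 4*t² + 484*t (a(t) = 484*t + (2*t)*(2*t) = 484*t + 4*t² = 4*t² + 484*t)
n = -90386 (n = -64210 - 26176 = -90386)
n - a(-13*0 + 10) = -90386 - 4*(-13*0 + 10)*(121 + (-13*0 + 10)) = -90386 - 4*(0 + 10)*(121 + (0 + 10)) = -90386 - 4*10*(121 + 10) = -90386 - 4*10*131 = -90386 - 1*5240 = -90386 - 5240 = -95626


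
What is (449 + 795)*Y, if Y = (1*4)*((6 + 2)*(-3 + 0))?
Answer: -119424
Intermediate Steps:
Y = -96 (Y = 4*(8*(-3)) = 4*(-24) = -96)
(449 + 795)*Y = (449 + 795)*(-96) = 1244*(-96) = -119424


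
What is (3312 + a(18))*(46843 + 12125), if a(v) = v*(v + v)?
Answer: 233513280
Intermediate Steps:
a(v) = 2*v**2 (a(v) = v*(2*v) = 2*v**2)
(3312 + a(18))*(46843 + 12125) = (3312 + 2*18**2)*(46843 + 12125) = (3312 + 2*324)*58968 = (3312 + 648)*58968 = 3960*58968 = 233513280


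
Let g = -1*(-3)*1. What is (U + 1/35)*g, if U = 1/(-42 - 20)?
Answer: 81/2170 ≈ 0.037327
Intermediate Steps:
U = -1/62 (U = 1/(-62) = -1/62 ≈ -0.016129)
g = 3 (g = 3*1 = 3)
(U + 1/35)*g = (-1/62 + 1/35)*3 = (27/2170)*3 = 81/2170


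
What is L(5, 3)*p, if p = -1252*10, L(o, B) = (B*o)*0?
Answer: 0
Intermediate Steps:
L(o, B) = 0
p = -12520
L(5, 3)*p = 0*(-12520) = 0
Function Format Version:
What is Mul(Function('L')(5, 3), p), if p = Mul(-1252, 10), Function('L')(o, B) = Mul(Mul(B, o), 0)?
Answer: 0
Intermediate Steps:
Function('L')(o, B) = 0
p = -12520
Mul(Function('L')(5, 3), p) = Mul(0, -12520) = 0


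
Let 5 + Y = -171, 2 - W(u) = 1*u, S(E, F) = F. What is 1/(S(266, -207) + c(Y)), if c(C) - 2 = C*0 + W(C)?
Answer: -1/27 ≈ -0.037037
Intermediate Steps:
W(u) = 2 - u
Y = -176 (Y = -5 - 171 = -176)
c(C) = 4 - C (c(C) = 2 + (C*0 + (2 - C)) = 2 + (0 + (2 - C)) = 2 + (2 - C) = 4 - C)
1/(S(266, -207) + c(Y)) = 1/(-207 + (4 - 1*(-176))) = 1/(-207 + (4 + 176)) = 1/(-207 + 180) = 1/(-27) = -1/27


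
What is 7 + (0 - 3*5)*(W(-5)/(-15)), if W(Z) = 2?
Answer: 9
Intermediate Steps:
7 + (0 - 3*5)*(W(-5)/(-15)) = 7 + (0 - 3*5)*(2/(-15)) = 7 + (0 - 15)*(2*(-1/15)) = 7 - 15*(-2/15) = 7 + 2 = 9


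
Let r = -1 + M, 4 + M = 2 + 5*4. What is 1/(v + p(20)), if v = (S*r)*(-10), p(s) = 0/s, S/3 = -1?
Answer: 1/510 ≈ 0.0019608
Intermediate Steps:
S = -3 (S = 3*(-1) = -3)
p(s) = 0
M = 18 (M = -4 + (2 + 5*4) = -4 + (2 + 20) = -4 + 22 = 18)
r = 17 (r = -1 + 18 = 17)
v = 510 (v = -3*17*(-10) = -51*(-10) = 510)
1/(v + p(20)) = 1/(510 + 0) = 1/510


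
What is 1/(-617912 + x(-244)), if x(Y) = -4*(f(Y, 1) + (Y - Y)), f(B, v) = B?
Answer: -1/616936 ≈ -1.6209e-6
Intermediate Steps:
x(Y) = -4*Y (x(Y) = -4*(Y + (Y - Y)) = -4*(Y + 0) = -4*Y)
1/(-617912 + x(-244)) = 1/(-617912 - 4*(-244)) = 1/(-617912 + 976) = 1/(-616936) = -1/616936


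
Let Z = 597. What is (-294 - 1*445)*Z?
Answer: -441183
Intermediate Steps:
(-294 - 1*445)*Z = (-294 - 1*445)*597 = (-294 - 445)*597 = -739*597 = -441183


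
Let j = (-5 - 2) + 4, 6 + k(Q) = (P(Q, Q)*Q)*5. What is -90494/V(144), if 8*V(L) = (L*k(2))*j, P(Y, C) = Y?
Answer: 45247/378 ≈ 119.70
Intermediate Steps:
k(Q) = -6 + 5*Q**2 (k(Q) = -6 + (Q*Q)*5 = -6 + Q**2*5 = -6 + 5*Q**2)
j = -3 (j = -7 + 4 = -3)
V(L) = -21*L/4 (V(L) = ((L*(-6 + 5*2**2))*(-3))/8 = ((L*(-6 + 5*4))*(-3))/8 = ((L*(-6 + 20))*(-3))/8 = ((L*14)*(-3))/8 = ((14*L)*(-3))/8 = (-42*L)/8 = -21*L/4)
-90494/V(144) = -90494/((-21/4*144)) = -90494/(-756) = -90494*(-1/756) = 45247/378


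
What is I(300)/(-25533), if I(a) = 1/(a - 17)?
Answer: -1/7225839 ≈ -1.3839e-7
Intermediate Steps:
I(a) = 1/(-17 + a)
I(300)/(-25533) = 1/((-17 + 300)*(-25533)) = -1/25533/283 = (1/283)*(-1/25533) = -1/7225839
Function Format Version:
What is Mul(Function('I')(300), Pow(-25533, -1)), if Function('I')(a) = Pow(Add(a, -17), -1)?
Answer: Rational(-1, 7225839) ≈ -1.3839e-7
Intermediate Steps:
Function('I')(a) = Pow(Add(-17, a), -1)
Mul(Function('I')(300), Pow(-25533, -1)) = Mul(Pow(Add(-17, 300), -1), Pow(-25533, -1)) = Mul(Pow(283, -1), Rational(-1, 25533)) = Mul(Rational(1, 283), Rational(-1, 25533)) = Rational(-1, 7225839)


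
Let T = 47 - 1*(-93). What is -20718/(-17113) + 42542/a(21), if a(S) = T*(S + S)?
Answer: 424921543/50312220 ≈ 8.4457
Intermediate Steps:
T = 140 (T = 47 + 93 = 140)
a(S) = 280*S (a(S) = 140*(S + S) = 140*(2*S) = 280*S)
-20718/(-17113) + 42542/a(21) = -20718/(-17113) + 42542/((280*21)) = -20718*(-1/17113) + 42542/5880 = 20718/17113 + 42542*(1/5880) = 20718/17113 + 21271/2940 = 424921543/50312220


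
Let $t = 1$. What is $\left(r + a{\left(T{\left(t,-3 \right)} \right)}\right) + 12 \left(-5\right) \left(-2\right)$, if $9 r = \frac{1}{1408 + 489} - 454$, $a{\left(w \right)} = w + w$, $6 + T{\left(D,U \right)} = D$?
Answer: $\frac{112977}{1897} \approx 59.556$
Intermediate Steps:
$T{\left(D,U \right)} = -6 + D$
$a{\left(w \right)} = 2 w$
$r = - \frac{95693}{1897}$ ($r = \frac{\frac{1}{1408 + 489} - 454}{9} = \frac{\frac{1}{1897} - 454}{9} = \frac{1}{9} \left(- \frac{861237}{1897}\right) = - \frac{95693}{1897} \approx -50.444$)
$\left(r + a{\left(T{\left(t,-3 \right)} \right)}\right) + 12 \left(-5\right) \left(-2\right) = \left(- \frac{95693}{1897} + 2 \left(-6 + 1\right)\right) + 12 \left(-5\right) \left(-2\right) = \left(- \frac{95693}{1897} + 2 \left(-5\right)\right) - -120 = \left(- \frac{95693}{1897} - 10\right) + 120 = - \frac{114663}{1897} + 120 = \frac{112977}{1897}$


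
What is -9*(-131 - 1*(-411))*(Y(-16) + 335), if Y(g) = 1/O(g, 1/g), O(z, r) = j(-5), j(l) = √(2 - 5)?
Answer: -844200 + 840*I*√3 ≈ -8.442e+5 + 1454.9*I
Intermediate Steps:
j(l) = I*√3 (j(l) = √(-3) = I*√3)
O(z, r) = I*√3
Y(g) = -I*√3/3 (Y(g) = 1/(I*√3) = -I*√3/3)
-9*(-131 - 1*(-411))*(Y(-16) + 335) = -9*(-131 - 1*(-411))*(-I*√3/3 + 335) = -9*(-131 + 411)*(335 - I*√3/3) = -2520*(335 - I*√3/3) = -9*(93800 - 280*I*√3/3) = -844200 + 840*I*√3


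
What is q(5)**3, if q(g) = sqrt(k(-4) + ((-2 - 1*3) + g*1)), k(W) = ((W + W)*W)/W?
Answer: -16*I*sqrt(2) ≈ -22.627*I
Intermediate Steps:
k(W) = 2*W (k(W) = ((2*W)*W)/W = (2*W**2)/W = 2*W)
q(g) = sqrt(-13 + g) (q(g) = sqrt(2*(-4) + ((-2 - 1*3) + g*1)) = sqrt(-8 + ((-2 - 3) + g)) = sqrt(-8 + (-5 + g)) = sqrt(-13 + g))
q(5)**3 = (sqrt(-13 + 5))**3 = (sqrt(-8))**3 = (2*I*sqrt(2))**3 = -16*I*sqrt(2)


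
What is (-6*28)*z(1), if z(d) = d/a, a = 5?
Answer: -168/5 ≈ -33.600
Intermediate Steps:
z(d) = d/5
(-6*28)*z(1) = (-6*28)*((⅕)*1) = -168*⅕ = -168/5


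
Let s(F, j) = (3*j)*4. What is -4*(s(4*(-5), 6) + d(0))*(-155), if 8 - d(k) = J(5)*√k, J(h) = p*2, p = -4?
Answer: 49600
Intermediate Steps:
J(h) = -8 (J(h) = -4*2 = -8)
s(F, j) = 12*j
d(k) = 8 + 8*√k (d(k) = 8 - (-8)*√k = 8 + 8*√k)
-4*(s(4*(-5), 6) + d(0))*(-155) = -4*(12*6 + (8 + 8*√0))*(-155) = -4*(72 + (8 + 8*0))*(-155) = -4*(72 + (8 + 0))*(-155) = -4*(72 + 8)*(-155) = -4*80*(-155) = -320*(-155) = 49600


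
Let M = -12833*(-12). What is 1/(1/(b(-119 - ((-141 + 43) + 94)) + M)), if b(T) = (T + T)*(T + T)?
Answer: 206896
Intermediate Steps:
b(T) = 4*T² (b(T) = (2*T)*(2*T) = 4*T²)
M = 153996
1/(1/(b(-119 - ((-141 + 43) + 94)) + M)) = 1/(1/(4*(-119 - ((-141 + 43) + 94))² + 153996)) = 1/(1/(4*(-119 - (-98 + 94))² + 153996)) = 1/(1/(4*(-119 - 1*(-4))² + 153996)) = 1/(1/(4*(-119 + 4)² + 153996)) = 1/(1/(4*(-115)² + 153996)) = 1/(1/(4*13225 + 153996)) = 1/(1/(52900 + 153996)) = 1/(1/206896) = 206896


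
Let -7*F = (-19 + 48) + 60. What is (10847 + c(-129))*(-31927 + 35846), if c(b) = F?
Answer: 297216960/7 ≈ 4.2460e+7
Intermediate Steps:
F = -89/7 (F = -((-19 + 48) + 60)/7 = -(29 + 60)/7 = -⅐*89 = -89/7 ≈ -12.714)
c(b) = -89/7
(10847 + c(-129))*(-31927 + 35846) = (10847 - 89/7)*(-31927 + 35846) = (75840/7)*3919 = 297216960/7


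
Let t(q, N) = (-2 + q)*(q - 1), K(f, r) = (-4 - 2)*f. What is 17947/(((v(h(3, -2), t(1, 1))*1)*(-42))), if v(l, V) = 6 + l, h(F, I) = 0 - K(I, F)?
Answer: 17947/252 ≈ 71.218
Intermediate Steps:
K(f, r) = -6*f
t(q, N) = (-1 + q)*(-2 + q) (t(q, N) = (-2 + q)*(-1 + q) = (-1 + q)*(-2 + q))
h(F, I) = 6*I (h(F, I) = 0 - (-6)*I = 0 + 6*I = 6*I)
17947/(((v(h(3, -2), t(1, 1))*1)*(-42))) = 17947/((((6 + 6*(-2))*1)*(-42))) = 17947/((((6 - 12)*1)*(-42))) = 17947/((-6*1*(-42))) = 17947/((-6*(-42))) = 17947/252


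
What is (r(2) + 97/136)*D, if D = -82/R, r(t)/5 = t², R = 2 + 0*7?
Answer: -115497/136 ≈ -849.24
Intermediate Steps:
R = 2 (R = 2 + 0 = 2)
r(t) = 5*t²
D = -41 (D = -82/2 = -82*½ = -41)
(r(2) + 97/136)*D = (5*2² + 97/136)*(-41) = (5*4 + 97*(1/136))*(-41) = (20 + 97/136)*(-41) = (2817/136)*(-41) = -115497/136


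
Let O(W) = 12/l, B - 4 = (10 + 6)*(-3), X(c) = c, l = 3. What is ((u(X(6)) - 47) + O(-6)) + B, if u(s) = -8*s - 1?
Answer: -136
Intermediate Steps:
B = -44 (B = 4 + (10 + 6)*(-3) = 4 + 16*(-3) = 4 - 48 = -44)
u(s) = -1 - 8*s
O(W) = 4 (O(W) = 12/3 = 12*(⅓) = 4)
((u(X(6)) - 47) + O(-6)) + B = (((-1 - 8*6) - 47) + 4) - 44 = (((-1 - 48) - 47) + 4) - 44 = ((-49 - 47) + 4) - 44 = (-96 + 4) - 44 = -92 - 44 = -136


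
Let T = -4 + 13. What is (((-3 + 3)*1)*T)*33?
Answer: 0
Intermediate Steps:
T = 9
(((-3 + 3)*1)*T)*33 = (((-3 + 3)*1)*9)*33 = ((0*1)*9)*33 = (0*9)*33 = 0*33 = 0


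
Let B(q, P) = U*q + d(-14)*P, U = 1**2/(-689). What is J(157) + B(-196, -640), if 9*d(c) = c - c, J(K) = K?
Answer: 108369/689 ≈ 157.28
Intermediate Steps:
U = -1/689 (U = 1*(-1/689) = -1/689 ≈ -0.0014514)
d(c) = 0 (d(c) = (c - c)/9 = (1/9)*0 = 0)
B(q, P) = -q/689 (B(q, P) = -q/689 + 0*P = -q/689 + 0 = -q/689)
J(157) + B(-196, -640) = 157 - 1/689*(-196) = 157 + 196/689 = 108369/689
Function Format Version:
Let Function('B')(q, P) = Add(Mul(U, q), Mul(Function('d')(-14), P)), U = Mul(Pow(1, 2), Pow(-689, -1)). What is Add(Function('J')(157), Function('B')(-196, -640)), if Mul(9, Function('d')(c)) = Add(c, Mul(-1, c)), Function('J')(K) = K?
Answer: Rational(108369, 689) ≈ 157.28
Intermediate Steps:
U = Rational(-1, 689) (U = Mul(1, Rational(-1, 689)) = Rational(-1, 689) ≈ -0.0014514)
Function('d')(c) = 0 (Function('d')(c) = Mul(Rational(1, 9), Add(c, Mul(-1, c))) = Mul(Rational(1, 9), 0) = 0)
Function('B')(q, P) = Mul(Rational(-1, 689), q) (Function('B')(q, P) = Add(Mul(Rational(-1, 689), q), Mul(0, P)) = Add(Mul(Rational(-1, 689), q), 0) = Mul(Rational(-1, 689), q))
Add(Function('J')(157), Function('B')(-196, -640)) = Add(157, Mul(Rational(-1, 689), -196)) = Add(157, Rational(196, 689)) = Rational(108369, 689)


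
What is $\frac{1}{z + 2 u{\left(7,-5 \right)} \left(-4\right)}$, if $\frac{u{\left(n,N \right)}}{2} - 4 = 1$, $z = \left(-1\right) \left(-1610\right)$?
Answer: $\frac{1}{1530} \approx 0.00065359$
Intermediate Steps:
$z = 1610$
$u{\left(n,N \right)} = 10$ ($u{\left(n,N \right)} = 8 + 2 \cdot 1 = 8 + 2 = 10$)
$\frac{1}{z + 2 u{\left(7,-5 \right)} \left(-4\right)} = \frac{1}{1610 + 2 \cdot 10 \left(-4\right)} = \frac{1}{1610 + 20 \left(-4\right)} = \frac{1}{1610 - 80} = \frac{1}{1530}$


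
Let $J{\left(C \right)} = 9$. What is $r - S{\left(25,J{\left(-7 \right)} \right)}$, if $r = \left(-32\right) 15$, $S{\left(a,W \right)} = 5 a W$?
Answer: $-1605$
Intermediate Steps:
$S{\left(a,W \right)} = 5 W a$
$r = -480$
$r - S{\left(25,J{\left(-7 \right)} \right)} = -480 - 5 \cdot 9 \cdot 25 = -480 - 1125 = -1605$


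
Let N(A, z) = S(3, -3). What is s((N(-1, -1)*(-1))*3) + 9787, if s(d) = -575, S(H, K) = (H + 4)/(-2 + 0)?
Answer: 9212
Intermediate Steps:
S(H, K) = -2 - H/2 (S(H, K) = (4 + H)/(-2) = (4 + H)*(-½) = -2 - H/2)
N(A, z) = -7/2 (N(A, z) = -2 - ½*3 = -2 - 3/2 = -7/2)
s((N(-1, -1)*(-1))*3) + 9787 = -575 + 9787 = 9212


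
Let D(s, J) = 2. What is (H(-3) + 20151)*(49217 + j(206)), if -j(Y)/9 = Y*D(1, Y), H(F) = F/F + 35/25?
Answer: 4585805403/5 ≈ 9.1716e+8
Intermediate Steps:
H(F) = 12/5 (H(F) = 1 + 35*(1/25) = 1 + 7/5 = 12/5)
j(Y) = -18*Y (j(Y) = -9*Y*2 = -18*Y)
(H(-3) + 20151)*(49217 + j(206)) = (12/5 + 20151)*(49217 - 18*206) = 100767*(49217 - 3708)/5 = (100767/5)*45509 = 4585805403/5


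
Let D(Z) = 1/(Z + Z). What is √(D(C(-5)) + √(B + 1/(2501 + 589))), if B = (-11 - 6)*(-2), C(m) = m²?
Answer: √(190962 + 3090*√324638490)/3090 ≈ 2.4189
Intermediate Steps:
D(Z) = 1/(2*Z)
B = 34 (B = -17*(-2) = 34)
√(D(C(-5)) + √(B + 1/(2501 + 589))) = √(1/(2*((-5)²)) + √(34 + 1/(2501 + 589))) = √((½)/25 + √(34 + 1/3090)) = √((½)*(1/25) + √(34 + 1/3090)) = √(1/50 + √(105061/3090)) = √(1/50 + √324638490/3090)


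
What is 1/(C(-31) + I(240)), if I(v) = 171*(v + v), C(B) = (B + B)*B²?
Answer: 1/22498 ≈ 4.4448e-5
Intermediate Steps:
C(B) = 2*B³ (C(B) = (2*B)*B² = 2*B³)
I(v) = 342*v (I(v) = 171*(2*v) = 342*v)
1/(C(-31) + I(240)) = 1/(2*(-31)³ + 342*240) = 1/(2*(-29791) + 82080) = 1/(-59582 + 82080) = 1/22498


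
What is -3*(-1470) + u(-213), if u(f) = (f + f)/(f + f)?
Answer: 4411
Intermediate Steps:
u(f) = 1 (u(f) = (2*f)/((2*f)) = (2*f)*(1/(2*f)) = 1)
-3*(-1470) + u(-213) = -3*(-1470) + 1 = 4410 + 1 = 4411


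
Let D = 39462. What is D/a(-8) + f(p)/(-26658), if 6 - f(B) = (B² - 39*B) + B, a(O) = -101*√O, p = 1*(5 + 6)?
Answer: -101/8886 + 19731*I*√2/202 ≈ -0.011366 + 138.14*I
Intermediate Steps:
p = 11 (p = 1*11 = 11)
f(B) = 6 - B² + 38*B (f(B) = 6 - ((B² - 39*B) + B) = 6 - (B² - 38*B) = 6 + (-B² + 38*B) = 6 - B² + 38*B)
D/a(-8) + f(p)/(-26658) = 39462/((-202*I*√2)) + (6 - 1*11² + 38*11)/(-26658) = 39462/((-202*I*√2)) + (6 - 1*121 + 418)*(-1/26658) = 39462/((-202*I*√2)) + (6 - 121 + 418)*(-1/26658) = 39462*(I*√2/404) + 303*(-1/26658) = 19731*I*√2/202 - 101/8886 = -101/8886 + 19731*I*√2/202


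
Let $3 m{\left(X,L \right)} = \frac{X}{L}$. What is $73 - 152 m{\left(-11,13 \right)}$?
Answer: $\frac{4519}{39} \approx 115.87$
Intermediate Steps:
$m{\left(X,L \right)} = \frac{X}{3 L}$ ($m{\left(X,L \right)} = \frac{X \frac{1}{L}}{3} = \frac{X}{3 L}$)
$73 - 152 m{\left(-11,13 \right)} = 73 - 152 \cdot \frac{1}{3} \left(-11\right) \frac{1}{13} = 73 - - \frac{1672}{39} = 73 + \frac{1672}{39} = \frac{4519}{39}$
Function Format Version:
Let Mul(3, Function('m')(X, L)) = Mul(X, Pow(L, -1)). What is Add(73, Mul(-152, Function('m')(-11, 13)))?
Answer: Rational(4519, 39) ≈ 115.87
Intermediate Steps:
Function('m')(X, L) = Mul(Rational(1, 3), X, Pow(L, -1)) (Function('m')(X, L) = Mul(Rational(1, 3), Mul(X, Pow(L, -1))) = Mul(Rational(1, 3), X, Pow(L, -1)))
Add(73, Mul(-152, Function('m')(-11, 13))) = Add(73, Mul(-152, Mul(Rational(1, 3), -11, Pow(13, -1)))) = Add(73, Mul(-152, Mul(Rational(1, 3), -11, Rational(1, 13)))) = Add(73, Mul(-152, Rational(-11, 39))) = Add(73, Rational(1672, 39)) = Rational(4519, 39)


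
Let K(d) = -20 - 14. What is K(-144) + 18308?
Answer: 18274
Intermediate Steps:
K(d) = -34
K(-144) + 18308 = -34 + 18308 = 18274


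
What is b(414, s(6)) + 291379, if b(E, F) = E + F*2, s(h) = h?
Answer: 291805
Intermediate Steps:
b(E, F) = E + 2*F
b(414, s(6)) + 291379 = (414 + 2*6) + 291379 = (414 + 12) + 291379 = 426 + 291379 = 291805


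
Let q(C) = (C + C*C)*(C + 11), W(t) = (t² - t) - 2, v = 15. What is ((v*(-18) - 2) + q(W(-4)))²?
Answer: 93045316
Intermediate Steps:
W(t) = -2 + t² - t
q(C) = (11 + C)*(C + C²) (q(C) = (C + C²)*(11 + C) = (11 + C)*(C + C²))
((v*(-18) - 2) + q(W(-4)))² = ((15*(-18) - 2) + (-2 + (-4)² - 1*(-4))*(11 + (-2 + (-4)² - 1*(-4))² + 12*(-2 + (-4)² - 1*(-4))))² = ((-270 - 2) + (-2 + 16 + 4)*(11 + (-2 + 16 + 4)² + 12*(-2 + 16 + 4)))² = (-272 + 18*(11 + 18² + 12*18))² = (-272 + 18*(11 + 324 + 216))² = (-272 + 18*551)² = (-272 + 9918)² = 9646² = 93045316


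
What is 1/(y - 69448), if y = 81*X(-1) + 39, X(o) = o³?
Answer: -1/69490 ≈ -1.4391e-5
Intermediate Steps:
y = -42 (y = 81*(-1)³ + 39 = 81*(-1) + 39 = -81 + 39 = -42)
1/(y - 69448) = 1/(-42 - 69448) = 1/(-69490) = -1/69490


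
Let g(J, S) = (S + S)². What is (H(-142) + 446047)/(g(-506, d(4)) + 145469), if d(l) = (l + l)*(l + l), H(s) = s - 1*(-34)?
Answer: 445939/161853 ≈ 2.7552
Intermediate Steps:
H(s) = 34 + s (H(s) = s + 34 = 34 + s)
d(l) = 4*l² (d(l) = (2*l)*(2*l) = 4*l²)
g(J, S) = 4*S² (g(J, S) = (2*S)² = 4*S²)
(H(-142) + 446047)/(g(-506, d(4)) + 145469) = ((34 - 142) + 446047)/(4*(4*4²)² + 145469) = (-108 + 446047)/(4*(4*16)² + 145469) = 445939/(4*64² + 145469) = 445939/(4*4096 + 145469) = 445939/(16384 + 145469) = 445939/161853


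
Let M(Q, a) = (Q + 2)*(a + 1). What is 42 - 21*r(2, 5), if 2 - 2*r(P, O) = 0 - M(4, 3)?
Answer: -231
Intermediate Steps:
M(Q, a) = (1 + a)*(2 + Q) (M(Q, a) = (2 + Q)*(1 + a) = (1 + a)*(2 + Q))
r(P, O) = 13 (r(P, O) = 1 - (0 - (2 + 4 + 2*3 + 4*3))/2 = 1 - (0 - (2 + 4 + 6 + 12))/2 = 1 - (0 - 1*24)/2 = 1 - (0 - 24)/2 = 1 - 1/2*(-24) = 1 + 12 = 13)
42 - 21*r(2, 5) = 42 - 21*13 = 42 - 273 = -231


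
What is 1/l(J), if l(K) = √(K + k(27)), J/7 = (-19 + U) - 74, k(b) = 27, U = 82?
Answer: -I*√2/10 ≈ -0.14142*I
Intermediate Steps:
J = -77 (J = 7*((-19 + 82) - 74) = 7*(63 - 74) = 7*(-11) = -77)
l(K) = √(27 + K) (l(K) = √(K + 27) = √(27 + K))
1/l(J) = 1/(√(27 - 77)) = 1/(√(-50)) = 1/(5*I*√2) = -I*√2/10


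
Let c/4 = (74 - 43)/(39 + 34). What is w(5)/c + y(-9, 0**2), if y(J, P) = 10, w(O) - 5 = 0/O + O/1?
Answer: 985/62 ≈ 15.887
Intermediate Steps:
w(O) = 5 + O (w(O) = 5 + (0/O + O/1) = 5 + (0 + O*1) = 5 + (0 + O) = 5 + O)
c = 124/73 (c = 4*((74 - 43)/(39 + 34)) = 4*(31/73) = 124/73 ≈ 1.6986)
w(5)/c + y(-9, 0**2) = (5 + 5)/(124/73) + 10 = 10*(73/124) + 10 = 365/62 + 10 = 985/62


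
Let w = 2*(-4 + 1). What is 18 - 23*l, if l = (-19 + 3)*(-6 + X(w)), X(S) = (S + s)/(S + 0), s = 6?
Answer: -2190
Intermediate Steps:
w = -6 (w = 2*(-3) = -6)
X(S) = (6 + S)/S (X(S) = (S + 6)/(S + 0) = (6 + S)/S)
l = 96 (l = (-19 + 3)*(-6 + (6 - 6)/(-6)) = -16*(-6 - ⅙*0) = -16*(-6 + 0) = -16*(-6) = 96)
18 - 23*l = 18 - 23*96 = 18 - 2208 = -2190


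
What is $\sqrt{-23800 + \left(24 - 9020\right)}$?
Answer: $6 i \sqrt{911} \approx 181.1 i$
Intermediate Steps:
$\sqrt{-23800 + \left(24 - 9020\right)} = \sqrt{-23800 - 8996} = \sqrt{-32796} = 6 i \sqrt{911}$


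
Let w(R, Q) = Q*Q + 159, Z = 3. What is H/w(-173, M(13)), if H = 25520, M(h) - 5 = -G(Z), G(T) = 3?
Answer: 25520/163 ≈ 156.56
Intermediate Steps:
M(h) = 2 (M(h) = 5 - 1*3 = 5 - 3 = 2)
w(R, Q) = 159 + Q**2 (w(R, Q) = Q**2 + 159 = 159 + Q**2)
H/w(-173, M(13)) = 25520/(159 + 2**2) = 25520/(159 + 4) = 25520/163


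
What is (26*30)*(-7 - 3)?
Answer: -7800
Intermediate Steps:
(26*30)*(-7 - 3) = 780*(-10) = -7800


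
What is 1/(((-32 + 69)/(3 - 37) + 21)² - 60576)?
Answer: -1156/69567527 ≈ -1.6617e-5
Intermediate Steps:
1/(((-32 + 69)/(3 - 37) + 21)² - 60576) = 1/((37/(-34) + 21)² - 60576) = 1/((37*(-1/34) + 21)² - 60576) = 1/((-37/34 + 21)² - 60576) = 1/((677/34)² - 60576) = 1/(458329/1156 - 60576) = 1/(-69567527/1156) = -1156/69567527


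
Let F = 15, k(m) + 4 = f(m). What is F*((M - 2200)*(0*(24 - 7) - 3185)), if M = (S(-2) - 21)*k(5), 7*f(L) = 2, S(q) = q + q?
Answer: 100668750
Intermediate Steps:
S(q) = 2*q
f(L) = 2/7 (f(L) = (1/7)*2 = 2/7)
k(m) = -26/7 (k(m) = -4 + 2/7 = -26/7)
M = 650/7 (M = (2*(-2) - 21)*(-26/7) = (-4 - 21)*(-26/7) = -25*(-26/7) = 650/7 ≈ 92.857)
F*((M - 2200)*(0*(24 - 7) - 3185)) = 15*((650/7 - 2200)*(0*(24 - 7) - 3185)) = 15*(-14750*(0*17 - 3185)/7) = 15*(-14750*(0 - 3185)/7) = 15*(-14750/7*(-3185)) = 15*6711250 = 100668750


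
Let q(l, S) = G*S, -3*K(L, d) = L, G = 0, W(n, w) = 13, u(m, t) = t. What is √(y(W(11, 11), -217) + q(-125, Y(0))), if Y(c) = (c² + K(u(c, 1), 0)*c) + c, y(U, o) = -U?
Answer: I*√13 ≈ 3.6056*I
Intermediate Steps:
K(L, d) = -L/3
Y(c) = c² + 2*c/3 (Y(c) = (c² + (-⅓*1)*c) + c = (c² - c/3) + c = c² + 2*c/3)
q(l, S) = 0 (q(l, S) = 0*S = 0)
√(y(W(11, 11), -217) + q(-125, Y(0))) = √(-1*13 + 0) = √(-13 + 0) = √(-13) = I*√13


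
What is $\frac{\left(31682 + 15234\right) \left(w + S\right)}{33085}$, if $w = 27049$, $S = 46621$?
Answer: $\frac{691260344}{6617} \approx 1.0447 \cdot 10^{5}$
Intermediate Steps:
$\frac{\left(31682 + 15234\right) \left(w + S\right)}{33085} = \frac{\left(31682 + 15234\right) \left(27049 + 46621\right)}{33085} = 46916 \cdot 73670 \cdot \frac{1}{33085} = 3456301720 \cdot \frac{1}{33085} = \frac{691260344}{6617}$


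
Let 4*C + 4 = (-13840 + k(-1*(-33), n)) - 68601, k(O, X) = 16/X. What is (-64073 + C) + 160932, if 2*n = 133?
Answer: 40563835/532 ≈ 76248.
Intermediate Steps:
n = 133/2 (n = (½)*133 = 133/2 ≈ 66.500)
C = -10965153/532 (C = -1 + ((-13840 + 16/(133/2)) - 68601)/4 = -1 + ((-13840 + 16*(2/133)) - 68601)/4 = -1 + ((-13840 + 32/133) - 68601)/4 = -1 + (-1840688/133 - 68601)/4 = -1 + (¼)*(-10964621/133) = -1 - 10964621/532 = -10965153/532 ≈ -20611.)
(-64073 + C) + 160932 = (-64073 - 10965153/532) + 160932 = -45051989/532 + 160932 = 40563835/532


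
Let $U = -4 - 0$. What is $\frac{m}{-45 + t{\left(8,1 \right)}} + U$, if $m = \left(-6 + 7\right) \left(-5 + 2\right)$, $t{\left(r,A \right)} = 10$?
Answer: $- \frac{137}{35} \approx -3.9143$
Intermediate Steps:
$U = -4$ ($U = -4 + 0 = -4$)
$m = -3$ ($m = 1 \left(-3\right) = -3$)
$\frac{m}{-45 + t{\left(8,1 \right)}} + U = - \frac{3}{-45 + 10} - 4 = - \frac{3}{-35} - 4 = \left(-3\right) \left(- \frac{1}{35}\right) - 4 = \frac{3}{35} - 4 = - \frac{137}{35}$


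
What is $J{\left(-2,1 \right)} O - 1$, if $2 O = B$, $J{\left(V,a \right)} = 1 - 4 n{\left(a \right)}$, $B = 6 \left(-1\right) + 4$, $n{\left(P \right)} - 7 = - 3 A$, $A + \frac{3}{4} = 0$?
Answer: $35$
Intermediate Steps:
$A = - \frac{3}{4}$ ($A = - \frac{3}{4} + 0 = - \frac{3}{4} \approx -0.75$)
$n{\left(P \right)} = \frac{37}{4}$ ($n{\left(P \right)} = 7 - - \frac{9}{4} = 7 + \frac{9}{4} = \frac{37}{4}$)
$B = -2$ ($B = -6 + 4 = -2$)
$J{\left(V,a \right)} = -36$ ($J{\left(V,a \right)} = 1 - 37 = -36$)
$O = -1$ ($O = \frac{1}{2} \left(-2\right) = -1$)
$J{\left(-2,1 \right)} O - 1 = \left(-36\right) \left(-1\right) - 1 = 36 - 1 = 35$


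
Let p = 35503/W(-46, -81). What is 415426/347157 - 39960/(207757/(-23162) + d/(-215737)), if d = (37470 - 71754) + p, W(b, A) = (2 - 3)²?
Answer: 7704177903340116838/1729964580665751 ≈ 4453.4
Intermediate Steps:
W(b, A) = 1 (W(b, A) = (-1)² = 1)
p = 35503 (p = 35503/1 = 35503*1 = 35503)
d = 1219 (d = (37470 - 71754) + 35503 = -34284 + 35503 = 1219)
415426/347157 - 39960/(207757/(-23162) + d/(-215737)) = 415426/347157 - 39960/(207757/(-23162) + 1219/(-215737)) = 415426*(1/347157) - 39960/(207757*(-1/23162) + 1219*(-1/215737)) = 415426/347157 - 39960/(-207757/23162 - 1219/215737) = 415426/347157 - 39960/(-44849106387/4996900394) = 415426/347157 - 39960*(-4996900394/44849106387) = 415426/347157 + 22186237749360/4983234043 = 7704177903340116838/1729964580665751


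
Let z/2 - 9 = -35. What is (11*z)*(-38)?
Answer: 21736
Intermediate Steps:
z = -52 (z = 18 + 2*(-35) = 18 - 70 = -52)
(11*z)*(-38) = (11*(-52))*(-38) = -572*(-38) = 21736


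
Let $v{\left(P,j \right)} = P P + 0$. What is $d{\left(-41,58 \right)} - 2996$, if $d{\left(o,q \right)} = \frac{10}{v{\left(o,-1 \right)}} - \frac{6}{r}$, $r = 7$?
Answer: $- \frac{35263948}{11767} \approx -2996.9$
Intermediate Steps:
$v{\left(P,j \right)} = P^{2}$ ($v{\left(P,j \right)} = P^{2} + 0 = P^{2}$)
$d{\left(o,q \right)} = - \frac{6}{7} + \frac{10}{o^{2}}$ ($d{\left(o,q \right)} = \frac{10}{o^{2}} - \frac{6}{7} = - \frac{6}{7} + \frac{10}{o^{2}}$)
$d{\left(-41,58 \right)} - 2996 = \left(- \frac{6}{7} + \frac{10}{1681}\right) - 2996 = - \frac{10016}{11767} - 2996 = - \frac{35263948}{11767}$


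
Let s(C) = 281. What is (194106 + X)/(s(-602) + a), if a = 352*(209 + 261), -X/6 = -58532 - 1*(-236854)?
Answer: -875826/165721 ≈ -5.2849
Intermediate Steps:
X = -1069932 (X = -6*(-58532 - 1*(-236854)) = -6*(-58532 + 236854) = -6*178322 = -1069932)
a = 165440 (a = 352*470 = 165440)
(194106 + X)/(s(-602) + a) = (194106 - 1069932)/(281 + 165440) = -875826/165721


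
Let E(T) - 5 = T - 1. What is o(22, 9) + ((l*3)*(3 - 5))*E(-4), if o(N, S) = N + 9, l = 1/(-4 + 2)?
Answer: 31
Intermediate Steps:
E(T) = 4 + T (E(T) = 5 + (T - 1) = 5 + (-1 + T) = 4 + T)
l = -½ (l = 1/(-2) = -½ ≈ -0.50000)
o(N, S) = 9 + N
o(22, 9) + ((l*3)*(3 - 5))*E(-4) = (9 + 22) + ((-½*3)*(3 - 5))*(4 - 4) = 31 - 3/2*(-2)*0 = 31 + 3*0 = 31 + 0 = 31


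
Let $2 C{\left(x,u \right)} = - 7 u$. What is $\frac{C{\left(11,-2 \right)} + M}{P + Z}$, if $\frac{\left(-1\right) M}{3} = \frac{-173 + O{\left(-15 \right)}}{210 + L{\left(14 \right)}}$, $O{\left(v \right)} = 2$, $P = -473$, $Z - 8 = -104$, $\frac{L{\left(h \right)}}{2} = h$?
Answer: $- \frac{2179}{135422} \approx -0.01609$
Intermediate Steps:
$L{\left(h \right)} = 2 h$
$C{\left(x,u \right)} = - \frac{7 u}{2}$ ($C{\left(x,u \right)} = \frac{\left(-7\right) u}{2} = - \frac{7 u}{2}$)
$Z = -96$ ($Z = 8 - 104 = -96$)
$M = \frac{513}{238}$ ($M = - 3 \frac{-173 + 2}{210 + 2 \cdot 14} = - 3 \left(- \frac{171}{210 + 28}\right) = - 3 \left(- \frac{171}{238}\right) = - 3 \left(\left(-171\right) \frac{1}{238}\right) = \left(-3\right) \left(- \frac{171}{238}\right) = \frac{513}{238} \approx 2.1555$)
$\frac{C{\left(11,-2 \right)} + M}{P + Z} = \frac{\left(- \frac{7}{2}\right) \left(-2\right) + \frac{513}{238}}{-473 - 96} = \frac{7 + \frac{513}{238}}{-569} = \frac{2179}{238} \left(- \frac{1}{569}\right) = - \frac{2179}{135422}$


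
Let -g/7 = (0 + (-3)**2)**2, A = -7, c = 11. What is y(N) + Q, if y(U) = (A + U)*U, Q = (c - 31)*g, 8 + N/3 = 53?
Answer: 28620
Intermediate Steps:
N = 135 (N = -24 + 3*53 = -24 + 159 = 135)
g = -567 (g = -7*(0 + (-3)**2)**2 = -7*(0 + 9)**2 = -7*9**2 = -7*81 = -567)
Q = 11340 (Q = (11 - 31)*(-567) = -20*(-567) = 11340)
y(U) = U*(-7 + U) (y(U) = (-7 + U)*U = U*(-7 + U))
y(N) + Q = 135*(-7 + 135) + 11340 = 135*128 + 11340 = 17280 + 11340 = 28620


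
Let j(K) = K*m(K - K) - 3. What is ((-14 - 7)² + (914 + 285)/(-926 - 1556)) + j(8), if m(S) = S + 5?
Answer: 1185197/2482 ≈ 477.52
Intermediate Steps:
m(S) = 5 + S
j(K) = -3 + 5*K (j(K) = K*(5 + (K - K)) - 3 = K*(5 + 0) - 3 = K*5 - 3 = 5*K - 3 = -3 + 5*K)
((-14 - 7)² + (914 + 285)/(-926 - 1556)) + j(8) = ((-14 - 7)² + (914 + 285)/(-926 - 1556)) + (-3 + 5*8) = ((-21)² + 1199/(-2482)) + (-3 + 40) = (441 + 1199*(-1/2482)) + 37 = (441 - 1199/2482) + 37 = 1093363/2482 + 37 = 1185197/2482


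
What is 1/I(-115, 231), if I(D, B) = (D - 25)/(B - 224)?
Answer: -1/20 ≈ -0.050000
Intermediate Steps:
I(D, B) = (-25 + D)/(-224 + B)
1/I(-115, 231) = 1/((-25 - 115)/(-224 + 231)) = 1/(-140/7) = 1/((⅐)*(-140)) = 1/(-20) = -1/20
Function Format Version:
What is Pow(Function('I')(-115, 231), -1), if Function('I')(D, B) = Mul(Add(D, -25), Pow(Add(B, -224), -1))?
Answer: Rational(-1, 20) ≈ -0.050000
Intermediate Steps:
Function('I')(D, B) = Mul(Pow(Add(-224, B), -1), Add(-25, D)) (Function('I')(D, B) = Mul(Add(-25, D), Pow(Add(-224, B), -1)) = Mul(Pow(Add(-224, B), -1), Add(-25, D)))
Pow(Function('I')(-115, 231), -1) = Pow(Mul(Pow(Add(-224, 231), -1), Add(-25, -115)), -1) = Pow(Mul(Pow(7, -1), -140), -1) = Pow(Mul(Rational(1, 7), -140), -1) = Pow(-20, -1) = Rational(-1, 20)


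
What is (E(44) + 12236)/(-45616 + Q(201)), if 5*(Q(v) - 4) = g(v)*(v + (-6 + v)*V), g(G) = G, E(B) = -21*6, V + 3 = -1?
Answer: -60550/344439 ≈ -0.17579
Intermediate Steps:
V = -4 (V = -3 - 1 = -4)
E(B) = -126
Q(v) = 4 + v*(24 - 3*v)/5 (Q(v) = 4 + (v*(v + (-6 + v)*(-4)))/5 = 4 + (v*(v + (24 - 4*v)))/5 = 4 + (v*(24 - 3*v))/5 = 4 + v*(24 - 3*v)/5)
(E(44) + 12236)/(-45616 + Q(201)) = (-126 + 12236)/(-45616 + (4 - ⅗*201² + (24/5)*201)) = 12110/(-45616 + (4 - ⅗*40401 + 4824/5)) = 12110/(-45616 + (4 - 121203/5 + 4824/5)) = 12110/(-45616 - 116359/5) = 12110/(-344439/5) = 12110*(-5/344439) = -60550/344439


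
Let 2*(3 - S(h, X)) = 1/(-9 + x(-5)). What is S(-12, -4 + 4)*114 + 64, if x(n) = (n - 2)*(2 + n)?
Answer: 1605/4 ≈ 401.25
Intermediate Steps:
x(n) = (-2 + n)*(2 + n)
S(h, X) = 71/24 (S(h, X) = 3 - 1/(2*(-9 + (-4 + (-5)**2))) = 3 - 1/(2*(-9 + (-4 + 25))) = 3 - 1/(2*(-9 + 21)) = 3 - 1/2/12 = 3 - 1/2*1/12 = 3 - 1/24 = 71/24)
S(-12, -4 + 4)*114 + 64 = (71/24)*114 + 64 = 1349/4 + 64 = 1605/4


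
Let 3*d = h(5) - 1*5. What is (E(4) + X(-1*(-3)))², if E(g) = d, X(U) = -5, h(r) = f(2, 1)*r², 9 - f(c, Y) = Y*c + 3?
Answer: 6400/9 ≈ 711.11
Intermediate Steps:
f(c, Y) = 6 - Y*c (f(c, Y) = 9 - (Y*c + 3) = 9 - (3 + Y*c) = 9 + (-3 - Y*c) = 6 - Y*c)
h(r) = 4*r² (h(r) = (6 - 1*1*2)*r² = (6 - 2)*r² = 4*r²)
d = 95/3 (d = (4*5² - 1*5)/3 = (4*25 - 5)/3 = (100 - 5)/3 = (⅓)*95 = 95/3 ≈ 31.667)
E(g) = 95/3
(E(4) + X(-1*(-3)))² = (95/3 - 5)² = (80/3)² = 6400/9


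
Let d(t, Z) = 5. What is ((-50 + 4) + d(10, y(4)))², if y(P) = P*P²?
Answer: 1681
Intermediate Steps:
y(P) = P³
((-50 + 4) + d(10, y(4)))² = ((-50 + 4) + 5)² = (-46 + 5)² = (-41)² = 1681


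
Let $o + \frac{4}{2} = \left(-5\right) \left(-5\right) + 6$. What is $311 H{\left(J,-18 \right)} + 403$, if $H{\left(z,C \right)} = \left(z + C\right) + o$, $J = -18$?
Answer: $-1774$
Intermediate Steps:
$o = 29$ ($o = -2 + \left(\left(-5\right) \left(-5\right) + 6\right) = -2 + \left(25 + 6\right) = -2 + 31 = 29$)
$H{\left(z,C \right)} = 29 + C + z$ ($H{\left(z,C \right)} = \left(z + C\right) + 29 = \left(C + z\right) + 29 = 29 + C + z$)
$311 H{\left(J,-18 \right)} + 403 = 311 \left(29 - 18 - 18\right) + 403 = 311 \left(-7\right) + 403 = -2177 + 403 = -1774$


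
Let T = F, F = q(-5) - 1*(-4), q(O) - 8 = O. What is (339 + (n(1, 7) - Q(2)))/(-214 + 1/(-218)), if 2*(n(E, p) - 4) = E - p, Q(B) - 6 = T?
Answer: -23762/15551 ≈ -1.5280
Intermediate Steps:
q(O) = 8 + O
F = 7 (F = (8 - 5) - 1*(-4) = 3 + 4 = 7)
T = 7
Q(B) = 13 (Q(B) = 6 + 7 = 13)
n(E, p) = 4 + E/2 - p/2 (n(E, p) = 4 + (E - p)/2 = 4 + (E/2 - p/2) = 4 + E/2 - p/2)
(339 + (n(1, 7) - Q(2)))/(-214 + 1/(-218)) = (339 + ((4 + (½)*1 - ½*7) - 1*13))/(-214 + 1/(-218)) = (339 + ((4 + ½ - 7/2) - 13))/(-214 - 1/218) = (339 + (1 - 13))/(-46653/218) = (339 - 12)*(-218/46653) = 327*(-218/46653) = -23762/15551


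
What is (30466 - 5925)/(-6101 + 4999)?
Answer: -24541/1102 ≈ -22.270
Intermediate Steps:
(30466 - 5925)/(-6101 + 4999) = 24541/(-1102) = 24541*(-1/1102) = -24541/1102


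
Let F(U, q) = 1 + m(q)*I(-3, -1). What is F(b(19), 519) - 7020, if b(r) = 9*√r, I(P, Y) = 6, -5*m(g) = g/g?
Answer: -35101/5 ≈ -7020.2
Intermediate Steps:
m(g) = -⅕ (m(g) = -g/(5*g) = -⅕*1 = -⅕)
F(U, q) = -⅕ (F(U, q) = 1 - ⅕*6 = 1 - 6/5 = -⅕)
F(b(19), 519) - 7020 = -⅕ - 7020 = -35101/5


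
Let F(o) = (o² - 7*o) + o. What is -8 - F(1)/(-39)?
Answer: -317/39 ≈ -8.1282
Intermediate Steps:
F(o) = o² - 6*o
-8 - F(1)/(-39) = -8 - 1*(-6 + 1)/(-39) = -8 - 1*(-5)*(-1)/39 = -8 - (-5)*(-1)/39 = -8 - 1*5/39 = -8 - 5/39 = -317/39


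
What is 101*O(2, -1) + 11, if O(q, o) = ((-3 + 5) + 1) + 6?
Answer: 920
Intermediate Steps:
O(q, o) = 9 (O(q, o) = (2 + 1) + 6 = 3 + 6 = 9)
101*O(2, -1) + 11 = 101*9 + 11 = 909 + 11 = 920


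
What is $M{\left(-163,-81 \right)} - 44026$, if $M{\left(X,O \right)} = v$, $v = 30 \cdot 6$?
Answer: $-43846$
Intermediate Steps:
$v = 180$
$M{\left(X,O \right)} = 180$
$M{\left(-163,-81 \right)} - 44026 = 180 - 44026 = -43846$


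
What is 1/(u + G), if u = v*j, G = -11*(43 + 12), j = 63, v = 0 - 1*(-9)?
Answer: -1/38 ≈ -0.026316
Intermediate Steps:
v = 9 (v = 0 + 9 = 9)
G = -605 (G = -11*55 = -605)
u = 567 (u = 9*63 = 567)
1/(u + G) = 1/(567 - 605) = 1/(-38) = -1/38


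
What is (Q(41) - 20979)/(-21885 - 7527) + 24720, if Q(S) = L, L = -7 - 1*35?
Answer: 242361887/9804 ≈ 24721.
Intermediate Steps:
L = -42 (L = -7 - 35 = -42)
Q(S) = -42
(Q(41) - 20979)/(-21885 - 7527) + 24720 = (-42 - 20979)/(-21885 - 7527) + 24720 = -21021/(-29412) + 24720 = -21021*(-1/29412) + 24720 = 7007/9804 + 24720 = 242361887/9804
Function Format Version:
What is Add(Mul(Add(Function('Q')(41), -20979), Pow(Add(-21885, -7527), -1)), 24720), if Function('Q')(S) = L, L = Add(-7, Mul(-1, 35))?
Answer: Rational(242361887, 9804) ≈ 24721.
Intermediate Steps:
L = -42 (L = Add(-7, -35) = -42)
Function('Q')(S) = -42
Add(Mul(Add(Function('Q')(41), -20979), Pow(Add(-21885, -7527), -1)), 24720) = Add(Mul(Add(-42, -20979), Pow(Add(-21885, -7527), -1)), 24720) = Add(Mul(-21021, Pow(-29412, -1)), 24720) = Add(Mul(-21021, Rational(-1, 29412)), 24720) = Add(Rational(7007, 9804), 24720) = Rational(242361887, 9804)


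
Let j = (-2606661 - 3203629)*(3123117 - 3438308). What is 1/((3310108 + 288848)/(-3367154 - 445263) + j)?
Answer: 3812417/6981874125278198674 ≈ 5.4604e-13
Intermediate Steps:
j = 1831351115390 (j = -5810290*(-315191) = 1831351115390)
1/((3310108 + 288848)/(-3367154 - 445263) + j) = 1/((3310108 + 288848)/(-3367154 - 445263) + 1831351115390) = 1/(3598956/(-3812417) + 1831351115390) = 1/(3598956*(-1/3812417) + 1831351115390) = 1/(-3598956/3812417 + 1831351115390) = 1/(6981874125278198674/3812417) = 3812417/6981874125278198674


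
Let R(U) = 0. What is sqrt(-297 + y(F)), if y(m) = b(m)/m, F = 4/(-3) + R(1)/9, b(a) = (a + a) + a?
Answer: 7*I*sqrt(6) ≈ 17.146*I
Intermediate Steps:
b(a) = 3*a (b(a) = 2*a + a = 3*a)
F = -4/3 (F = 4/(-3) + 0/9 = 4*(-1/3) + 0*(1/9) = -4/3 + 0 = -4/3 ≈ -1.3333)
y(m) = 3 (y(m) = (3*m)/m = 3)
sqrt(-297 + y(F)) = sqrt(-297 + 3) = sqrt(-294) = 7*I*sqrt(6)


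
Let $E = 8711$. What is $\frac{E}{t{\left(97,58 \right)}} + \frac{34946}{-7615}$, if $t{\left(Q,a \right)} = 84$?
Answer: $\frac{63398801}{639660} \approx 99.113$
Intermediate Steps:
$\frac{E}{t{\left(97,58 \right)}} + \frac{34946}{-7615} = \frac{8711}{84} + \frac{34946}{-7615} = 8711 \cdot \frac{1}{84} + 34946 \left(- \frac{1}{7615}\right) = \frac{8711}{84} - \frac{34946}{7615} = \frac{63398801}{639660}$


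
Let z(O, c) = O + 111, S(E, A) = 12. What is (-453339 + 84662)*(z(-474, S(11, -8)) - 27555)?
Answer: 10292724486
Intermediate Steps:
z(O, c) = 111 + O
(-453339 + 84662)*(z(-474, S(11, -8)) - 27555) = (-453339 + 84662)*((111 - 474) - 27555) = -368677*(-363 - 27555) = -368677*(-27918) = 10292724486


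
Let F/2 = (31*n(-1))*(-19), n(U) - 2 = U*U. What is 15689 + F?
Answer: 12155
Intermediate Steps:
n(U) = 2 + U² (n(U) = 2 + U*U = 2 + U²)
F = -3534 (F = 2*((31*(2 + (-1)²))*(-19)) = 2*((31*(2 + 1))*(-19)) = 2*((31*3)*(-19)) = 2*(93*(-19)) = 2*(-1767) = -3534)
15689 + F = 15689 - 3534 = 12155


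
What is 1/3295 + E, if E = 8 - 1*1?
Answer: 23066/3295 ≈ 7.0003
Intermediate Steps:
E = 7 (E = 8 - 1 = 7)
1/3295 + E = 1/3295 + 7 = 23066/3295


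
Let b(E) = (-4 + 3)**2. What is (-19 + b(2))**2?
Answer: 324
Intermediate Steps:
b(E) = 1 (b(E) = (-1)**2 = 1)
(-19 + b(2))**2 = (-19 + 1)**2 = (-18)**2 = 324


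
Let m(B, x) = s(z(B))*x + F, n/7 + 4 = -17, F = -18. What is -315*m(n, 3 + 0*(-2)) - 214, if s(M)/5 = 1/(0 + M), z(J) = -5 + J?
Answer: 834037/152 ≈ 5487.1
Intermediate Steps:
s(M) = 5/M (s(M) = 5/(0 + M) = 5/M)
n = -147 (n = -28 + 7*(-17) = -28 - 119 = -147)
m(B, x) = -18 + 5*x/(-5 + B) (m(B, x) = (5/(-5 + B))*x - 18 = 5*x/(-5 + B) - 18 = -18 + 5*x/(-5 + B))
-315*m(n, 3 + 0*(-2)) - 214 = -315*(90 - 18*(-147) + 5*(3 + 0*(-2)))/(-5 - 147) - 214 = -315*(90 + 2646 + 5*(3 + 0))/(-152) - 214 = -(-315)*(90 + 2646 + 5*3)/152 - 214 = -(-315)*(90 + 2646 + 15)/152 - 214 = -(-315)*2751/152 - 214 = -315*(-2751/152) - 214 = 866565/152 - 214 = 834037/152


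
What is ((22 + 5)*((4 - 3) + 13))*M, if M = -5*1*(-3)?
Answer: 5670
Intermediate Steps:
M = 15 (M = -5*(-3) = 15)
((22 + 5)*((4 - 3) + 13))*M = ((22 + 5)*((4 - 3) + 13))*15 = (27*(1 + 13))*15 = (27*14)*15 = 378*15 = 5670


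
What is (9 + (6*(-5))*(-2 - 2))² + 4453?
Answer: 21094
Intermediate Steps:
(9 + (6*(-5))*(-2 - 2))² + 4453 = (9 - 30*(-4))² + 4453 = (9 + 120)² + 4453 = 129² + 4453 = 16641 + 4453 = 21094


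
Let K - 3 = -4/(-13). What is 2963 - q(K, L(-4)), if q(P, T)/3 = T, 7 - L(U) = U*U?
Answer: 2990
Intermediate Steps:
L(U) = 7 - U² (L(U) = 7 - U*U = 7 - U²)
K = 43/13 (K = 3 - 4/(-13) = 3 - 4*(-1/13) = 3 + 4/13 = 43/13 ≈ 3.3077)
q(P, T) = 3*T
2963 - q(K, L(-4)) = 2963 - 3*(7 - 1*(-4)²) = 2963 - 3*(7 - 1*16) = 2963 - 3*(7 - 16) = 2963 - 3*(-9) = 2963 - 1*(-27) = 2963 + 27 = 2990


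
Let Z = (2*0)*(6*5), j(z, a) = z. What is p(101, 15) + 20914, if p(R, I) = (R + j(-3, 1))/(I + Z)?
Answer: 313808/15 ≈ 20921.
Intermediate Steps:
Z = 0 (Z = 0*30 = 0)
p(R, I) = (-3 + R)/I (p(R, I) = (R - 3)/(I + 0) = (-3 + R)/I)
p(101, 15) + 20914 = (-3 + 101)/15 + 20914 = (1/15)*98 + 20914 = 98/15 + 20914 = 313808/15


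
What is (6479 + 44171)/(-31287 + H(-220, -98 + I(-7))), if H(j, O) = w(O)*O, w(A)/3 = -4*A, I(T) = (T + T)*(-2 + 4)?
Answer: -50650/221799 ≈ -0.22836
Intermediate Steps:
I(T) = 4*T (I(T) = (2*T)*2 = 4*T)
w(A) = -12*A (w(A) = 3*(-4*A) = -12*A)
H(j, O) = -12*O² (H(j, O) = (-12*O)*O = -12*O²)
(6479 + 44171)/(-31287 + H(-220, -98 + I(-7))) = (6479 + 44171)/(-31287 - 12*(-98 + 4*(-7))²) = 50650/(-31287 - 12*(-98 - 28)²) = 50650/(-31287 - 12*(-126)²) = 50650/(-31287 - 12*15876) = 50650/(-31287 - 190512) = 50650/(-221799) = 50650*(-1/221799) = -50650/221799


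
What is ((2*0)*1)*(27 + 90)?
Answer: 0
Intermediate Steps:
((2*0)*1)*(27 + 90) = (0*1)*117 = 0*117 = 0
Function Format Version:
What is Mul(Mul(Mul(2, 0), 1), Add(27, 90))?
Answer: 0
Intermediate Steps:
Mul(Mul(Mul(2, 0), 1), Add(27, 90)) = Mul(Mul(0, 1), 117) = Mul(0, 117) = 0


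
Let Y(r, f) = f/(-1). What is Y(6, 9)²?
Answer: 81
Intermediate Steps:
Y(r, f) = -f (Y(r, f) = f*(-1) = -f)
Y(6, 9)² = (-1*9)² = (-9)² = 81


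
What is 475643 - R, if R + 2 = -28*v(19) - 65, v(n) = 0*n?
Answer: 475710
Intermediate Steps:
v(n) = 0
R = -67 (R = -2 + (-28*0 - 65) = -2 + (0 - 65) = -2 - 65 = -67)
475643 - R = 475643 - 1*(-67) = 475643 + 67 = 475710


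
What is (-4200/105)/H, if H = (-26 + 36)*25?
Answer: -4/25 ≈ -0.16000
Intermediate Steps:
H = 250 (H = 10*25 = 250)
(-4200/105)/H = -4200/105/250 = -4200/105*(1/250) = -25*8/5*(1/250) = -40*1/250 = -4/25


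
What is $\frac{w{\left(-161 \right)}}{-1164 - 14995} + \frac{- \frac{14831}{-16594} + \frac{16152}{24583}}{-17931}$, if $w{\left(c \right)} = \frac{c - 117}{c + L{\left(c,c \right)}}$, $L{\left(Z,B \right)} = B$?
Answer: $- \frac{204811099144489}{1463819344616554926} \approx -0.00013992$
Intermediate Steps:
$w{\left(c \right)} = \frac{-117 + c}{2 c}$ ($w{\left(c \right)} = \frac{c - 117}{c + c} = \frac{-117 + c}{2 c}$)
$\frac{w{\left(-161 \right)}}{-1164 - 14995} + \frac{- \frac{14831}{-16594} + \frac{16152}{24583}}{-17931} = \frac{\frac{1}{2} \frac{1}{-161} \left(-117 - 161\right)}{-1164 - 14995} + \frac{- \frac{14831}{-16594} + \frac{16152}{24583}}{-17931} = \frac{\frac{1}{2} \left(- \frac{1}{161}\right) \left(-278\right)}{-16159} + \left(\left(-14831\right) \left(- \frac{1}{16594}\right) + 16152 \cdot \frac{1}{24583}\right) \left(- \frac{1}{17931}\right) = \frac{139}{161} \left(- \frac{1}{16159}\right) + \left(\frac{14831}{16594} + \frac{16152}{24583}\right) \left(- \frac{1}{17931}\right) = - \frac{139}{2601599} + \frac{632616761}{407930302} \left(- \frac{1}{17931}\right) = - \frac{139}{2601599} - \frac{632616761}{7314598245162} = - \frac{204811099144489}{1463819344616554926}$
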